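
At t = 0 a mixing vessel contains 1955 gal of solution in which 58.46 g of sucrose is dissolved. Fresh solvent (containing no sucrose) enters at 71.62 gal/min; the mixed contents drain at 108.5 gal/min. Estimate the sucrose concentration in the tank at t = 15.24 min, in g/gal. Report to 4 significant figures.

0.01548 g/gal

Let m(t) be the amount of sucrose. Volume: V(t) = V₀ + (Q_in − Q_out) t = 1955 − 36.8800 t; V(15.24) = 1392.95 gal.
No sucrose enters, so dm/dt = −Q_out · (m/V).
Separate: dm/m = −Q_out dt/V(t) ⇒ ln(m/m₀) = −(Q_out/(Q_in−Q_out)) ln(V/V₀).
m = m₀ (V₀/V)^(Q_out/(Q_in−Q_out)) = 58.46 × (1955/1392.95)^(-2.94197) = 21.5658 g.
C = m/V = 21.5658/1392.95 = 0.0154821 g/gal.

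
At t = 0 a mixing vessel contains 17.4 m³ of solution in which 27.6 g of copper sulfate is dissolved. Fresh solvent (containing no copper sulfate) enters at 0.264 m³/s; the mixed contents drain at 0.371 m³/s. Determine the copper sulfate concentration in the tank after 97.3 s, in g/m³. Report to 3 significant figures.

0.167 g/m³

Let m(t) be the amount of copper sulfate. Volume: V(t) = V₀ + (Q_in − Q_out) t = 17.4 − 0.10700 t; V(97.3) = 6.9889 m³.
No copper sulfate enters, so dm/dt = −Q_out · (m/V).
dm/m = −Q_out dt/(V₀ − 0.10700 t); integrating gives ln(m/m₀) = −(Q_out/(Q_in−Q_out)) ln(V/V₀).
m = m₀ (V₀/V)^(Q_out/(Q_in−Q_out)) = 27.6 × (17.4/6.9889)^(-3.4673) = 1.1678 g.
C = m/V = 1.1678/6.9889 = 0.16710 g/m³.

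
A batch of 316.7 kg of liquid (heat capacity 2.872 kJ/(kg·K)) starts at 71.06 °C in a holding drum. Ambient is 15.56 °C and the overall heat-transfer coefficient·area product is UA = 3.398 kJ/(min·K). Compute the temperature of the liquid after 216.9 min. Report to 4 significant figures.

First-law balance (no shaft work): M c_p dT/dt = −UA(T − T_amb).
dT/dt = (T_ss − T)/τ with T_ss = T_amb = 15.5600 °C, τ = M c_p/UA = 316.7·2.872/3.398 = 267.676 min.
This is linear first-order; T(t) = T_ss + (T₀ − T_ss) e^(−t/τ).
T(216.9) = 15.5600 + (55.5000)·0.444721 = 40.2420 °C.

40.24 °C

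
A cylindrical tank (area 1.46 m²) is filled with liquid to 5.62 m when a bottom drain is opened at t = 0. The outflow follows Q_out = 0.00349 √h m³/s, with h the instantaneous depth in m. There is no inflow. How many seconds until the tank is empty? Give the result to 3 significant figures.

1980 s

A dh/dt = −Q_out = −0.00349 √h.
Separate and integrate: 2(√h − √h₀) = −(0.00349/A) t.
Tank is empty when √h = 0: t_empty = 2A√h₀/0.00349.
t_empty = 2·1.46·√5.62/0.00349 = 2.9200·2.3707/0.00349 = 1983.5 s.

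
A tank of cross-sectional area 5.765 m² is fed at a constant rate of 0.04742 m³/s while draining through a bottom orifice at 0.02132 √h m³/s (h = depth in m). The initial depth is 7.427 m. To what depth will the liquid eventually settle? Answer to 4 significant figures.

4.947 m

Level balance: A dh/dt = 0.04742 − 0.02132 √h. Setting dh/dt = 0:
Q_in = 0.02132 √h_ss ⇒ √h_ss = 0.04742/0.02132 = 2.22420.
h_ss = 2.22420² = 4.94708 m. (Since h₀ = 7.427 m > h_ss, the level will fall toward this value.)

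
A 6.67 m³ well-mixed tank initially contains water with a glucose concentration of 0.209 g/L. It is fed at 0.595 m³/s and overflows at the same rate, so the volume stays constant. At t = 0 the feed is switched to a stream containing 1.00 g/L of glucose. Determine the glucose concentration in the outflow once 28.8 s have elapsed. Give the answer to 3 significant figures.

Species balance on the tank: V dC/dt = Q(C_in − C).
Time constant τ = V/Q = 6.67/0.595 = 11.210 s.
Solution: C(t) = C_in + (C₀ − C_in) e^(−t/τ).
C(28.8) = 1.00 + (0.209 − 1.00)·e^(−28.8/11.210) = 1.00 + (-0.79100)·0.076603 = 0.93941 g/L.

0.939 g/L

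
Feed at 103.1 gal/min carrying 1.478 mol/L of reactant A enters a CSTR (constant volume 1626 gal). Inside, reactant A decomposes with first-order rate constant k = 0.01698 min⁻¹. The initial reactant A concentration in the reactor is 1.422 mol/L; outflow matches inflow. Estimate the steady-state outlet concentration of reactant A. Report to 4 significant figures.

Accumulation = in − out − consumed: V dC/dt = Q C_in − Q C − k V C.
At steady state: 0 = Q C_in − (Q + kV) C_ss, so C_ss = Q C_in/(Q + kV).
C_ss = 103.1·1.478/(103.1 + 0.01698·1626) = 152.382/130.709 = 1.16581 mol/L.

1.166 mol/L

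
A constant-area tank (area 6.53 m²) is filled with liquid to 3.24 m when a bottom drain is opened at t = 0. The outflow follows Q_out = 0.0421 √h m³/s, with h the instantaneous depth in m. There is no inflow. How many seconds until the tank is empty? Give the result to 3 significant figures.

558 s

Accumulation of liquid (constant cross-section A): A dh/dt = −0.0421 √h.
∫ h^(−1/2) dh = −(0.0421/A) ∫ dt, giving 2√h = 2√h₀ − (0.0421/A) t.
Tank is empty when √h = 0: t_empty = 2A√h₀/0.0421.
t_empty = 2·6.53·√3.24/0.0421 = 13.060·1.8000/0.0421 = 558.38 s.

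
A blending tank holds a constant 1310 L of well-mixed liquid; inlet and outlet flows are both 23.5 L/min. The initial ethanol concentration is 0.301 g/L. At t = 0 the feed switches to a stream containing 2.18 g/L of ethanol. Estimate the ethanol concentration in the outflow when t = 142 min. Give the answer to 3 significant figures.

Unsteady species balance (constant V, well mixed): V dC/dt = Q(C_in − C).
Time constant τ = V/Q = 1310/23.5 = 55.745 min.
C approaches C_in exponentially: C(t) = C_in + (C₀ − C_in) e^(−t/τ).
C(142) = 2.18 + (0.301 − 2.18)·e^(−142/55.745) = 2.18 + (-1.8790)·0.078291 = 2.0329 g/L.

2.03 g/L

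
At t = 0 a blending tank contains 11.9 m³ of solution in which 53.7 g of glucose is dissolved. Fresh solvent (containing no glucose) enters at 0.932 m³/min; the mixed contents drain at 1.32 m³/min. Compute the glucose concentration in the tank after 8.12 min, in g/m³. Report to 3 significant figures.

Total volume: dV/dt = Q_in − Q_out = -0.38800 m³/min, so V(t) = 11.9 − 0.38800 t and V(8.12) = 8.7494 m³.
Solute balance: dm/dt = 0 − Q_out C = −Q_out m/V(t).
Separate: dm/m = −Q_out dt/V(t) ⇒ ln(m/m₀) = −(Q_out/(Q_in−Q_out)) ln(V/V₀).
m = m₀ (V₀/V)^(Q_out/(Q_in−Q_out)) = 53.7 × (11.9/8.7494)^(-3.4021) = 18.861 g.
C = m/V = 18.861/8.7494 = 2.1557 g/m³.

2.16 g/m³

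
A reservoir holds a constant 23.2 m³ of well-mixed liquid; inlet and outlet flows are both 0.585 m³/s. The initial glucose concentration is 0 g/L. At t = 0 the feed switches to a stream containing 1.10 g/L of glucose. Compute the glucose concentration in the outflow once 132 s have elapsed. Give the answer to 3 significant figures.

1.06 g/L

Accumulation = in − out for the solute gives V dC/dt = Q(C_in − C).
Time constant τ = V/Q = 23.2/0.585 = 39.658 s.
Solution: C(t) = C_in + (C₀ − C_in) e^(−t/τ).
C(132) = 1.10 + (0 − 1.10)·e^(−132/39.658) = 1.10 + (-1.1000)·0.035849 = 1.0606 g/L.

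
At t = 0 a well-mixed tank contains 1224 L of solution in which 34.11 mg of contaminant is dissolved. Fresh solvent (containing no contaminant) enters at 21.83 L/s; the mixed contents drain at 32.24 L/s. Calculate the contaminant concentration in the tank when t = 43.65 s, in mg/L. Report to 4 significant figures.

Let m(t) be the amount of contaminant. Volume: V(t) = V₀ + (Q_in − Q_out) t = 1224 − 10.4100 t; V(43.65) = 769.603 L.
Solute balance: dm/dt = 0 − Q_out C = −Q_out m/V(t).
dm/m = −Q_out dt/(V₀ − 10.4100 t); integrating gives ln(m/m₀) = −(Q_out/(Q_in−Q_out)) ln(V/V₀).
m = m₀ (V₀/V)^(Q_out/(Q_in−Q_out)) = 34.11 × (1224/769.603)^(-3.09702) = 8.10564 mg.
C = m/V = 8.10564/769.603 = 0.0105322 mg/L.

0.01053 mg/L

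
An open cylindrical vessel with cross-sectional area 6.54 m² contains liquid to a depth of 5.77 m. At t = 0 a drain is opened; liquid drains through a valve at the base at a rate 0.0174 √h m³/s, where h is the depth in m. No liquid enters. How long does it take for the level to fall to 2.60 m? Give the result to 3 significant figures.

594 s

Volume balance on the tank: A dh/dt = −0.0174 √h.
∫ h^(−1/2) dh = −(0.0174/A) ∫ dt, giving 2√h = 2√h₀ − (0.0174/A) t.
t = 2A(√h₀ − √h)/0.0174 = 2·6.54·(√5.77 − √2.60)/0.0174
  = 13.080 × (2.4021 − 1.6125) / 0.0174 = 593.58 s.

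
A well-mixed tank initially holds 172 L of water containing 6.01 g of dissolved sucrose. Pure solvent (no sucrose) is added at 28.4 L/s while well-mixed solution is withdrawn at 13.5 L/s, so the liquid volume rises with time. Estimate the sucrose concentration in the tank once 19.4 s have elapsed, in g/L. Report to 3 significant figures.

Let m(t) be the amount of sucrose. Volume: V(t) = V₀ + (Q_in − Q_out) t = 172 + 14.900 t; V(19.4) = 461.06 L.
No sucrose enters, so dm/dt = −Q_out · (m/V).
dm/m = −Q_out dt/(V₀ + 14.900 t); integrating gives ln(m/m₀) = −(Q_out/(Q_in−Q_out)) ln(V/V₀).
m = m₀ (V₀/V)^(Q_out/(Q_in−Q_out)) = 6.01 × (172/461.06)^(0.90604) = 2.4597 g.
C = m/V = 2.4597/461.06 = 0.0053349 g/L.

0.00533 g/L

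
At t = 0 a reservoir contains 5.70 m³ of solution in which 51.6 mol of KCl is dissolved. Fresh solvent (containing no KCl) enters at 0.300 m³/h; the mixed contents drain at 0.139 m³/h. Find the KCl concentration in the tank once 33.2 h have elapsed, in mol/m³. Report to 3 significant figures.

2.64 mol/m³

Let m(t) be the amount of KCl. Volume: V(t) = V₀ + (Q_in − Q_out) t = 5.70 + 0.16100 t; V(33.2) = 11.045 m³.
Solute balance: dm/dt = 0 − Q_out C = −Q_out m/V(t).
Separate: dm/m = −Q_out dt/V(t) ⇒ ln(m/m₀) = −(Q_out/(Q_in−Q_out)) ln(V/V₀).
m = m₀ (V₀/V)^(Q_out/(Q_in−Q_out)) = 51.6 × (5.70/11.045)^(0.86335) = 29.148 mol.
C = m/V = 29.148/11.045 = 2.6390 mol/m³.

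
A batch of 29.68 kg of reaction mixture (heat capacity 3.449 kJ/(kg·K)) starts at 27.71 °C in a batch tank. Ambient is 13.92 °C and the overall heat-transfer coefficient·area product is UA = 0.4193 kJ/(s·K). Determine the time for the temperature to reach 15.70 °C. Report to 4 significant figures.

Lumped-capacitance energy balance: M c_p dT/dt = UA(T_amb − T).
τ = M c_p/UA = 244.136 s; T_ss = T_amb = 13.9200 °C.
T(t) = T_ss + (T₀ − T_ss)e^(−t/τ); set T = 15.70:
t = −τ ln[(T − T_ss)/(T₀ − T_ss)] = −244.136 · ln(0.129079) = 499.828 s.

499.8 s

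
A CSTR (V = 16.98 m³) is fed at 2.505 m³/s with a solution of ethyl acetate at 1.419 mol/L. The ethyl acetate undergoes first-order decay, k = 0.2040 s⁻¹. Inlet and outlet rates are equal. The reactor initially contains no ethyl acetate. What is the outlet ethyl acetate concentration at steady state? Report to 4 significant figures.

V dC/dt = Q(C_in − C) − k V C.
Steady state (dC/dt = 0): C_ss = Q C_in/(Q + kV) = C_in/(1 + kV/Q).
C_ss = 2.505·1.419/(2.505 + 0.2040·16.98) = 3.55459/5.96892 = 0.595517 mol/L.

0.5955 mol/L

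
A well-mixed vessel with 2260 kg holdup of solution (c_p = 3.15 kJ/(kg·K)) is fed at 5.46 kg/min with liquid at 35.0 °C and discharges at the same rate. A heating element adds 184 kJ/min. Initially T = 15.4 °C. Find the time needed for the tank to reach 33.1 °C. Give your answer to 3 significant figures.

363 min

Unsteady energy balance on the tank contents: M c_p dT/dt = ṁ c_p (T_in − T) + 184.
τ = M/ṁ = 413.92 min; T_ss = T_in + Q̇/(ṁ c_p) = 45.698 °C.
T(t) = T_ss + (T₀ − T_ss) e^(−t/τ). Set T = 33.1:
e^(−t/τ) = (33.1 − 45.698)/(15.4 − 45.698) = 0.41581
t = −413.92 · ln(0.41581) = 363.23 min.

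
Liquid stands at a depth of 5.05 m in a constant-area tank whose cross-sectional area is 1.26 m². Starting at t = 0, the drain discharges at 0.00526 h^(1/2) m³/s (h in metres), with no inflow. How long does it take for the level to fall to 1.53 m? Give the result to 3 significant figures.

A dh/dt = −Q_out = −0.00526 √h.
∫ h^(−1/2) dh = −(0.00526/A) ∫ dt, giving 2√h = 2√h₀ − (0.00526/A) t.
t = 2A(√h₀ − √h)/0.00526 = 2·1.26·(√5.05 − √1.53)/0.00526
  = 2.5200 × (2.2472 − 1.2369) / 0.00526 = 484.02 s.

484 s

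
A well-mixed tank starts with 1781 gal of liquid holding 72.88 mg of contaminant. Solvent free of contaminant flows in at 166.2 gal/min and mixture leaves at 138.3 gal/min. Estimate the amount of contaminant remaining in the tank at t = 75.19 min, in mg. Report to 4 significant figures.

Let m(t) be the amount of contaminant. Volume: V(t) = V₀ + (Q_in − Q_out) t = 1781 + 27.9000 t; V(75.19) = 3878.80 gal.
Species balance (pure solvent in): dm/dt = −Q_out · m/V(t).
Separate: dm/m = −Q_out dt/V(t) ⇒ ln(m/m₀) = −(Q_out/(Q_in−Q_out)) ln(V/V₀).
m = m₀ (V₀/V)^(Q_out/(Q_in−Q_out)) = 72.88 × (1781/3878.80)^(4.95699) = 1.53808 mg.

1.538 mg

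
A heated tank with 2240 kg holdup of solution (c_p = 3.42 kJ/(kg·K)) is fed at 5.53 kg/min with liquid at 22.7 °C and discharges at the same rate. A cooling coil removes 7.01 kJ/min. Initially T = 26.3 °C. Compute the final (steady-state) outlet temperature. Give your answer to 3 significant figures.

22.3 °C

Energy balance: M c_p dT/dt = ṁ c_p (T_in − T) − 7.01.
At steady state dT/dt = 0 ⇒ T_ss = T_in − Q̇/(ṁ c_p) = 22.7 − 7.01/(5.53·3.42) = 22.329 °C.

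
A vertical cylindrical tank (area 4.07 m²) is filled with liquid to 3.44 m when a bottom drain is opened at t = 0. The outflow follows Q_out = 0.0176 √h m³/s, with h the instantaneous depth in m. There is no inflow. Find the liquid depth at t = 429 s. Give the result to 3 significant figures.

A dh/dt = −Q_out = −0.0176 √h.
Separate and integrate: 2(√h − √h₀) = −(0.0176/A) t.
√h = √3.44 − 0.0176·429/(2·4.07) = 1.8547 − 0.92757 = 0.92716.
h = 0.92716² = 0.85962 m.

0.860 m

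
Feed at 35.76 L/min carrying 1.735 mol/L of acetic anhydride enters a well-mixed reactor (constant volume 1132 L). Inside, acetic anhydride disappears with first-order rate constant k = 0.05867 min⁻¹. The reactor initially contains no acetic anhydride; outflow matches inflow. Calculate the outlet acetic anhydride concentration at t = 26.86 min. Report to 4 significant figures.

Accumulation = in − out − consumed: V dC/dt = Q C_in − Q C − k V C.
dC/dt = (Q/V) C_in − (Q/V + k) C; effective rate a = Q/V + k = 0.0315901 + 0.05867 = 0.0902601 min⁻¹.
C_ss = Q C_in/(Q + kV) = 0.607232 mol/L; C(t) = C_ss + (C₀ − C_ss) e^(−a t).
C(26.86) = 0.607232 + (-0.607232)·e^(−0.0902601·26.86) = 0.607232 + (-0.607232)·0.0885324 = 0.553472 mol/L.

0.5535 mol/L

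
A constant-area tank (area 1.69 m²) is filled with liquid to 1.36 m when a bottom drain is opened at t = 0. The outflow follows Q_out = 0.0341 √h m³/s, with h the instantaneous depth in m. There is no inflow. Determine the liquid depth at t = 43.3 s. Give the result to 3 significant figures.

Unsteady balance on liquid volume: A dh/dt = −0.0341 √h.
Separate and integrate: 2(√h − √h₀) = −(0.0341/A) t.
√h = √1.36 − 0.0341·43.3/(2·1.69) = 1.1662 − 0.43684 = 0.72935.
h = 0.72935² = 0.53195 m.

0.532 m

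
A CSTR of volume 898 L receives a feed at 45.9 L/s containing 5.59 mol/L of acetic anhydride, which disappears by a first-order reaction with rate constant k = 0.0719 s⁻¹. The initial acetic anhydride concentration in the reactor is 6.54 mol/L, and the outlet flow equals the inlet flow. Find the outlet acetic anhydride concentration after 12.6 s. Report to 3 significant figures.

3.22 mol/L

Species balance: V dC/dt = Q C_in − Q C − k V C.
dC/dt = (Q/V) C_in − (Q/V + k) C; effective rate a = Q/V + k = 0.051114 + 0.0719 = 0.12301 s⁻¹.
C_ss = Q C_in/(Q + kV) = 2.3227 mol/L; C(t) = C_ss + (C₀ − C_ss) e^(−a t).
C(12.6) = 2.3227 + (4.2173)·e^(−0.12301·12.6) = 2.3227 + (4.2173)·0.21225 = 3.2178 mol/L.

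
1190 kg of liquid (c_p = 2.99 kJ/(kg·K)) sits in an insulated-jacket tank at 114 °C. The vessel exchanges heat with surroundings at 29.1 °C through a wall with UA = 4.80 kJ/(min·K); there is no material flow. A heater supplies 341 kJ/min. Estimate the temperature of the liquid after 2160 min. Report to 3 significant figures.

101 °C

Lumped-capacitance energy balance: M c_p dT/dt = UA(T_amb − T) + Q̇.
dT/dt = (T_ss − T)/τ with T_ss = T_amb + Q̇/UA = 29.1 + 341/4.80 = 100.14 °C, τ = M c_p/UA = 1190·2.99/4.80 = 741.27 min.
This is linear first-order; T(t) = T_ss + (T₀ − T_ss) e^(−t/τ).
T(2160) = 100.14 + (13.858)·0.054263 = 100.89 °C.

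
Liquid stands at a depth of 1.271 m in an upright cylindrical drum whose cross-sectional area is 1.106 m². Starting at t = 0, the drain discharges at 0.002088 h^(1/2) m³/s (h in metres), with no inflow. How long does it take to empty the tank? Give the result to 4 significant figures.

1194 s

With no inflow, A dh/dt = −0.002088 √h.
Separate and integrate: 2(√h − √h₀) = −(0.002088/A) t.
Set h = 0: 2√h₀ = (0.002088/A) t_empty ⇒ t_empty = 2A√h₀/0.002088.
t_empty = 2·1.106·√1.271/0.002088 = 2.21200·1.12739/0.002088 = 1194.34 s.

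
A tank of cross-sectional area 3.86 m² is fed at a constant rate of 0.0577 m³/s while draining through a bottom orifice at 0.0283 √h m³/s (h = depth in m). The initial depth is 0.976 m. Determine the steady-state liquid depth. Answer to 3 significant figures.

A dh/dt = Q_in − 0.0283 √h. Steady state requires inflow = outflow:
Q_in = 0.0283 √h_ss ⇒ √h_ss = 0.0577/0.0283 = 2.0389.
h_ss = 2.0389² = 4.1570 m. (Since h₀ = 0.976 m < h_ss, the level will rise toward this value.)

4.16 m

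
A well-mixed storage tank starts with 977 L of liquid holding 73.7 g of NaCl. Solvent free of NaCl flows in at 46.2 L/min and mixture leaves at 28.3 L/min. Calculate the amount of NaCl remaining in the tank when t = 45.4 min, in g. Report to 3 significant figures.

28.3 g

Total volume: dV/dt = Q_in − Q_out = 17.900 L/min, so V(t) = 977 + 17.900 t and V(45.4) = 1789.7 L.
Species balance (pure solvent in): dm/dt = −Q_out · m/V(t).
dm/m = −Q_out dt/(V₀ + 17.900 t); integrating gives ln(m/m₀) = −(Q_out/(Q_in−Q_out)) ln(V/V₀).
m = m₀ (V₀/V)^(Q_out/(Q_in−Q_out)) = 73.7 × (977/1789.7)^(1.5810) = 28.305 g.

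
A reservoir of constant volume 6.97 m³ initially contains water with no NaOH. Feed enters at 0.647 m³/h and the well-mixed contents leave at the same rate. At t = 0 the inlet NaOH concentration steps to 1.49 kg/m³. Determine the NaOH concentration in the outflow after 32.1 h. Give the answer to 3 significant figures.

Accumulation = in − out for the solute gives V dC/dt = Q(C_in − C).
Time constant τ = V/Q = 6.97/0.647 = 10.773 h.
Solution: C(t) = C_in + (C₀ − C_in) e^(−t/τ).
C(32.1) = 1.49 + (0 − 1.49)·e^(−32.1/10.773) = 1.49 + (-1.4900)·0.050807 = 1.4143 kg/m³.

1.41 kg/m³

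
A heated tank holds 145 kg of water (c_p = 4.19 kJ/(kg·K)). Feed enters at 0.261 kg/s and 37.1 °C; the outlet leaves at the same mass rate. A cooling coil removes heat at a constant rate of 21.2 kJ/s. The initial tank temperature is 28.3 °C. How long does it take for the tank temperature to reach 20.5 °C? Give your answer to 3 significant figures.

M c_p dT/dt = ṁ c_p (T_in − T) − Q̇.
τ = M/ṁ = 555.56 s; T_ss = T_in − Q̇/(ṁ c_p) = 17.714 °C.
T(t) = T_ss + (T₀ − T_ss) e^(−t/τ). Set T = 20.5:
e^(−t/τ) = (20.5 − 17.714)/(28.3 − 17.714) = 0.26316
t = −555.56 · ln(0.26316) = 741.67 s.

742 s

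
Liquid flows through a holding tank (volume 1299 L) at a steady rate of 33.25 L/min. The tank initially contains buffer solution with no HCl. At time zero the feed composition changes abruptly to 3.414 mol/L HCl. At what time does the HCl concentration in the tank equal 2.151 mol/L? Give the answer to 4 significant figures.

38.85 min

Species balance: V dC/dt = Q(C_in − C) ⇒ τ = V/Q = 39.0677 min.
C(t) = C_in + (C₀ − C_in) e^(−t/τ). Set C = 2.151 and solve for t:
e^(−t/τ) = (C − C_in)/(C₀ − C_in) = (2.151 − 3.414)/(0 − 3.414) = 0.369947
t = −τ ln(…) = 39.0677 × 0.994395 = 38.8487 min.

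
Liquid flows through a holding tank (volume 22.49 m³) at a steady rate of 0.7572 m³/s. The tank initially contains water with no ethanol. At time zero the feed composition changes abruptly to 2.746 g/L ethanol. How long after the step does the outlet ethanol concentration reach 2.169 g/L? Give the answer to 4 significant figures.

Species balance: V dC/dt = Q(C_in − C) ⇒ τ = V/Q = 29.7015 s.
C(t) = C_in + (C₀ − C_in) e^(−t/τ). Set C = 2.169 and solve for t:
e^(−t/τ) = (C − C_in)/(C₀ − C_in) = (2.169 − 2.746)/(0 − 2.746) = 0.210124
t = −τ ln(…) = 29.7015 × 1.56006 = 46.3361 s.

46.34 s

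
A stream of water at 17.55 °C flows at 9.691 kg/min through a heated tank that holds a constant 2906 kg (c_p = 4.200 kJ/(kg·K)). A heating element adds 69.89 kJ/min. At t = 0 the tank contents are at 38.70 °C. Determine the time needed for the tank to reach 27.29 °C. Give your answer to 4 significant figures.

Heat balance on the well-mixed liquid: M c_p dT/dt = ṁ c_p (T_in − T) + 69.89.
τ = M/ṁ = 299.866 min; T_ss = T_in + Q̇/(ṁ c_p) = 19.2671 °C.
T(t) = T_ss + (T₀ − T_ss) e^(−t/τ). Set T = 27.29:
e^(−t/τ) = (27.29 − 19.2671)/(38.70 − 19.2671) = 0.412851
t = −299.866 · ln(0.412851) = 265.282 min.

265.3 min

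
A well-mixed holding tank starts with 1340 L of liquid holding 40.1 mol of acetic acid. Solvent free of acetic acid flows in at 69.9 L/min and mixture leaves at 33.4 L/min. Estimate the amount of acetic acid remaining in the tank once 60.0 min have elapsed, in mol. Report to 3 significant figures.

Total volume: dV/dt = Q_in − Q_out = 36.500 L/min, so V(t) = 1340 + 36.500 t and V(60.0) = 3530.0 L.
No acetic acid enters, so dm/dt = −Q_out · (m/V).
dm/m = −Q_out dt/(V₀ + 36.500 t); integrating gives ln(m/m₀) = −(Q_out/(Q_in−Q_out)) ln(V/V₀).
m = m₀ (V₀/V)^(Q_out/(Q_in−Q_out)) = 40.1 × (1340/3530.0)^(0.91507) = 16.527 mol.

16.5 mol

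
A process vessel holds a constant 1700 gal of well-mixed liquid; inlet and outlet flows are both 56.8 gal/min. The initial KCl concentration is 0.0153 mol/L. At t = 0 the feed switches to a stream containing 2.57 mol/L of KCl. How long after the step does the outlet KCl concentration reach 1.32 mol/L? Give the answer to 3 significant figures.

21.4 min

Transient balance on the dissolved component: V dC/dt = Q(C_in − C), so τ = V/Q = 29.930 min.
C(t) = C_in + (C₀ − C_in) e^(−t/τ). Set C = 1.32 and solve for t:
e^(−t/τ) = (C − C_in)/(C₀ − C_in) = (1.32 − 2.57)/(0.0153 − 2.57) = 0.48929
t = −τ ln(…) = 29.930 × 0.71479 = 21.393 min.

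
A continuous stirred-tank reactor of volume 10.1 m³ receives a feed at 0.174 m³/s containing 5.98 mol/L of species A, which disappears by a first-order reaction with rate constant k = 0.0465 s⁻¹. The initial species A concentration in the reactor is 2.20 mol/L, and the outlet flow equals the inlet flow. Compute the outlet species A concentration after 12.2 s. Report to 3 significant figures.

1.88 mol/L

Species balance: V dC/dt = Q C_in − Q C − k V C.
dC/dt = (Q/V) C_in − (Q/V + k) C; effective rate a = Q/V + k = 0.017228 + 0.0465 = 0.063728 s⁻¹.
C_ss = Q C_in/(Q + kV) = 1.6166 mol/L; C(t) = C_ss + (C₀ − C_ss) e^(−a t).
C(12.2) = 1.6166 + (0.58341)·e^(−0.063728·12.2) = 1.6166 + (0.58341)·0.45956 = 1.8847 mol/L.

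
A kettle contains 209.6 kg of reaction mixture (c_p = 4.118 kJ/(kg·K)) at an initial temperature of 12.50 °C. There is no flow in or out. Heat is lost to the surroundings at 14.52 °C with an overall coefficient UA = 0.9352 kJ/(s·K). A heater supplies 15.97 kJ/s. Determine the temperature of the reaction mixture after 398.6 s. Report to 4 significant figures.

Lumped-capacitance energy balance: M c_p dT/dt = UA(T_amb − T) + Q̇.
dT/dt = (T_ss − T)/τ with T_ss = T_amb + Q̇/UA = 14.52 + 15.97/0.9352 = 31.5966 °C, τ = M c_p/UA = 209.6·4.118/0.9352 = 922.939 s.
This is linear first-order; T(t) = T_ss + (T₀ − T_ss) e^(−t/τ).
T(398.6) = 31.5966 + (-19.0966)·0.649287 = 19.1974 °C.

19.20 °C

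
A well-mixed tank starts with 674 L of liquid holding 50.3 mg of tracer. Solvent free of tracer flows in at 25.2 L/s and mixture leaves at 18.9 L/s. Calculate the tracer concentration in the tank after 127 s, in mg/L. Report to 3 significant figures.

0.00326 mg/L

Let m(t) be the amount of tracer. Volume: V(t) = V₀ + (Q_in − Q_out) t = 674 + 6.3000 t; V(127) = 1474.1 L.
Species balance (pure solvent in): dm/dt = −Q_out · m/V(t).
Separate: dm/m = −Q_out dt/V(t) ⇒ ln(m/m₀) = −(Q_out/(Q_in−Q_out)) ln(V/V₀).
m = m₀ (V₀/V)^(Q_out/(Q_in−Q_out)) = 50.3 × (674/1474.1)^(3.0000) = 4.8080 mg.
C = m/V = 4.8080/1474.1 = 0.0032617 mg/L.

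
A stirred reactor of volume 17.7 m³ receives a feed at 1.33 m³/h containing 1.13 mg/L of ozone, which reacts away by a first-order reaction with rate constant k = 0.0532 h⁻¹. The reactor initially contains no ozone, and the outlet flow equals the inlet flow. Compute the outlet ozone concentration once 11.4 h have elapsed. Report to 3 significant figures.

Accumulation = in − out − consumed: V dC/dt = Q C_in − Q C − k V C.
dC/dt = (Q/V) C_in − (Q/V + k) C; effective rate a = Q/V + k = 0.075141 + 0.0532 = 0.12834 h⁻¹.
C_ss = Q C_in/(Q + kV) = 0.66159 mg/L; C(t) = C_ss + (C₀ − C_ss) e^(−a t).
C(11.4) = 0.66159 + (-0.66159)·e^(−0.12834·11.4) = 0.66159 + (-0.66159)·0.23152 = 0.50842 mg/L.

0.508 mg/L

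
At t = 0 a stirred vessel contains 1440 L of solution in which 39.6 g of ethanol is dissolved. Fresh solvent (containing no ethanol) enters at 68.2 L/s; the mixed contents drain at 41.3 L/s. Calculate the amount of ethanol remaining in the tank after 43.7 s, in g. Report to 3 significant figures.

Total volume: dV/dt = Q_in − Q_out = 26.900 L/s, so V(t) = 1440 + 26.900 t and V(43.7) = 2615.5 L.
Solute balance: dm/dt = 0 − Q_out C = −Q_out m/V(t).
dm/m = −Q_out dt/(V₀ + 26.900 t); integrating gives ln(m/m₀) = −(Q_out/(Q_in−Q_out)) ln(V/V₀).
m = m₀ (V₀/V)^(Q_out/(Q_in−Q_out)) = 39.6 × (1440/2615.5)^(1.5353) = 15.840 g.

15.8 g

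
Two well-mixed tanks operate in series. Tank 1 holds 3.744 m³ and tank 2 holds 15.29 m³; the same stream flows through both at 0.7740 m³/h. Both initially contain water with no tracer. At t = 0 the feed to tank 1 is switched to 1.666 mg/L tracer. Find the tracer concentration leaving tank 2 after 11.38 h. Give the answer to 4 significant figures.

Species balance on tank i: dCᵢ/dt = (Cᵢ₋₁ − Cᵢ)/τᵢ with τᵢ = Vᵢ/Q.
τ₁ = 3.744/0.7740 = 4.83721 h; τ₂ = 15.29/0.7740 = 19.7545 h.
Tank 1: C₁ = C_in(1 − e^(−t/τ₁)). Tank 2 (τ₁ ≠ τ₂): C₂ = C_in[1 − (τ₁ e^(−t/τ₁) − τ₂ e^(−t/τ₂))/(τ₁ − τ₂)].
At t = 11.38: e^(−t/τ₁) = 0.0951219, e^(−t/τ₂) = 0.562103.
C₂ = 1.666·[1 − (4.83721·0.0951219 − 19.7545·0.562103)/(-14.9173)] = 1.666·0.286470 = 0.477259 mg/L.

0.4773 mg/L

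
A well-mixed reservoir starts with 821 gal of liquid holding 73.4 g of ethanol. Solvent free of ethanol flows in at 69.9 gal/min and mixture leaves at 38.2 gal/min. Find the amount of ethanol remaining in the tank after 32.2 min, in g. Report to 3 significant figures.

27.7 g

Let m(t) be the amount of ethanol. Volume: V(t) = V₀ + (Q_in − Q_out) t = 821 + 31.700 t; V(32.2) = 1841.7 gal.
Solute balance: dm/dt = 0 − Q_out C = −Q_out m/V(t).
dm/m = −Q_out dt/(V₀ + 31.700 t); integrating gives ln(m/m₀) = −(Q_out/(Q_in−Q_out)) ln(V/V₀).
m = m₀ (V₀/V)^(Q_out/(Q_in−Q_out)) = 73.4 × (821/1841.7)^(1.2050) = 27.724 g.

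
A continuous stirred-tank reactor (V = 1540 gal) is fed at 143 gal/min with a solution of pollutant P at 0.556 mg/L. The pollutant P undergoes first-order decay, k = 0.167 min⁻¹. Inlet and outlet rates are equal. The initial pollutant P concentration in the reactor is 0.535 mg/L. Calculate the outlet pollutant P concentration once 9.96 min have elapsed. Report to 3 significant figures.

Species balance: V dC/dt = Q C_in − Q C − k V C.
dC/dt = (Q/V) C_in − (Q/V + k) C; effective rate a = Q/V + k = 0.092857 + 0.167 = 0.25986 min⁻¹.
C_ss = Q C_in/(Q + kV) = 0.19868 mg/L; C(t) = C_ss + (C₀ − C_ss) e^(−a t).
C(9.96) = 0.19868 + (0.33632)·e^(−0.25986·9.96) = 0.19868 + (0.33632)·0.075157 = 0.22396 mg/L.

0.224 mg/L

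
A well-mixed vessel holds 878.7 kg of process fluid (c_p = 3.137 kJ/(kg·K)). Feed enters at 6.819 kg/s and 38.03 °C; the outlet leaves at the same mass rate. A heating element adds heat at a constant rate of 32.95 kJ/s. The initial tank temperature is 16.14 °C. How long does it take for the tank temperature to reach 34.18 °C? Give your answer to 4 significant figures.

Unsteady energy balance on the tank contents: M c_p dT/dt = ṁ c_p (T_in − T) + 32.95.
τ = M/ṁ = 128.861 s; T_ss = T_in + Q̇/(ṁ c_p) = 39.5704 °C.
T(t) = T_ss + (T₀ − T_ss) e^(−t/τ). Set T = 34.18:
e^(−t/τ) = (34.18 − 39.5704)/(16.14 − 39.5704) = 0.230059
t = −128.861 · ln(0.230059) = 189.350 s.

189.4 s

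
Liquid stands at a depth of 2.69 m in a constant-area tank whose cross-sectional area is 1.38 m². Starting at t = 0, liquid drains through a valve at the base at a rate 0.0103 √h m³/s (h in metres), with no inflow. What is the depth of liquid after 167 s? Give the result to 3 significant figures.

1.03 m

With no inflow, A dh/dt = −0.0103 √h.
Separate and integrate: 2(√h − √h₀) = −(0.0103/A) t.
√h = √2.69 − 0.0103·167/(2·1.38) = 1.6401 − 0.62322 = 1.0169.
h = 1.0169² = 1.0341 m.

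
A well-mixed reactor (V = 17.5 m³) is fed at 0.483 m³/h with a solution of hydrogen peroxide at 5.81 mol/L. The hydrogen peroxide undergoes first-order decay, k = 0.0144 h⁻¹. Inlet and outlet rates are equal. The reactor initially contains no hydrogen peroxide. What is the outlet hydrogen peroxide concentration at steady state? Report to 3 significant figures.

Species balance: V dC/dt = Q C_in − Q C − k V C.
At steady state: 0 = Q C_in − (Q + kV) C_ss, so C_ss = Q C_in/(Q + kV).
C_ss = 0.483·5.81/(0.483 + 0.0144·17.5) = 2.8062/0.73500 = 3.8180 mol/L.

3.82 mol/L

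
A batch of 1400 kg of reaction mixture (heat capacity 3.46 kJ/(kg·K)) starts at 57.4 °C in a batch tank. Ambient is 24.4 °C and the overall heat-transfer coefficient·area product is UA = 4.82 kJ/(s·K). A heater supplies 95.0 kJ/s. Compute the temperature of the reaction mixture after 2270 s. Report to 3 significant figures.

45.5 °C

First-law balance (no shaft work): M c_p dT/dt = −UA(T − T_amb) + Q̇.
dT/dt = (T_ss − T)/τ with T_ss = T_amb + Q̇/UA = 24.4 + 95.0/4.82 = 44.110 °C, τ = M c_p/UA = 1400·3.46/4.82 = 1005.0 s.
T approaches T_ss exponentially: T(t) = T_ss + (T₀ − T_ss) e^(−t/τ).
T(2270) = 44.110 + (13.290)·0.10448 = 45.498 °C.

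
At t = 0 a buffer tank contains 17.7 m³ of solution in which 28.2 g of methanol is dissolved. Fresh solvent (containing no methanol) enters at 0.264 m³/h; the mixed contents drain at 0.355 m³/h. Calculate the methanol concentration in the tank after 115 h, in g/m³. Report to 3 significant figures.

Total volume: dV/dt = Q_in − Q_out = -0.091000 m³/h, so V(t) = 17.7 − 0.091000 t and V(115) = 7.2350 m³.
Solute balance: dm/dt = 0 − Q_out C = −Q_out m/V(t).
dm/m = −Q_out dt/(V₀ − 0.091000 t); integrating gives ln(m/m₀) = −(Q_out/(Q_in−Q_out)) ln(V/V₀).
m = m₀ (V₀/V)^(Q_out/(Q_in−Q_out)) = 28.2 × (17.7/7.2350)^(-3.9011) = 0.86008 g.
C = m/V = 0.86008/7.2350 = 0.11888 g/m³.

0.119 g/m³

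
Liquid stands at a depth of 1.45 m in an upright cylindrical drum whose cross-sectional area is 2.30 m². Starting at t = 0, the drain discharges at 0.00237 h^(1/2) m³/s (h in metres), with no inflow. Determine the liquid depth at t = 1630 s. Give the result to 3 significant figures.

A dh/dt = −Q_out = −0.00237 √h.
∫ h^(−1/2) dh = −(0.00237/A) ∫ dt, giving 2√h = 2√h₀ − (0.00237/A) t.
√h = √1.45 − 0.00237·1630/(2·2.30) = 1.2042 − 0.83980 = 0.36436.
h = 0.36436² = 0.13275 m.

0.133 m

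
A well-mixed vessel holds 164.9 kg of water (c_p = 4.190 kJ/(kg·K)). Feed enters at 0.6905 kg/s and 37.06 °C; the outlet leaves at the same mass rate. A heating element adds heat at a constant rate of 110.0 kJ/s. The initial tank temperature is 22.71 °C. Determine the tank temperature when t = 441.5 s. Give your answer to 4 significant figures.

66.84 °C

Heat balance on the well-mixed liquid: M c_p dT/dt = ṁ c_p (T_in − T) + 110.0.
Rearrange: dT/dt = (T_ss − T)/τ with τ = M/ṁ = 238.812 s and T_ss = T_in + Q̇/(ṁ c_p) = 75.0803 °C.
Solution: T(t) = T_ss + (T₀ − T_ss) e^(−t/τ).
T(441.5) = 75.0803 + (-52.3703)·e^(−441.5/238.812) = 75.0803 + (-52.3703)·0.157437 = 66.8352 °C.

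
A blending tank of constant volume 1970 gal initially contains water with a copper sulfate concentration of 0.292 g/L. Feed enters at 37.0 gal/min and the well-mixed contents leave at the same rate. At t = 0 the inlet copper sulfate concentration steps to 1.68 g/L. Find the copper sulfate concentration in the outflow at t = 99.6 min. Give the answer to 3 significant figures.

Mass balance on the solute (V constant): V dC/dt = Q(C_in − C).
Rewrite as dC/dt + C/τ = C_in/τ, τ = V/Q = 53.243 min.
Integrating: C(t) = C_in + (C₀ − C_in) e^(−t/τ).
C(99.6) = 1.68 + (0.292 − 1.68)·e^(−99.6/53.243) = 1.68 + (-1.3880)·0.15402 = 1.4662 g/L.

1.47 g/L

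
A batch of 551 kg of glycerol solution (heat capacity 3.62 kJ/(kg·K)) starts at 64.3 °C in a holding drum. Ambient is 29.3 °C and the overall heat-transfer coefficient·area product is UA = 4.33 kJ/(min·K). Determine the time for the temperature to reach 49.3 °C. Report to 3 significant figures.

258 min

Lumped-capacitance energy balance: M c_p dT/dt = UA(T_amb − T).
τ = M c_p/UA = 460.65 min; T_ss = T_amb = 29.300 °C.
T(t) = T_ss + (T₀ − T_ss)e^(−t/τ); set T = 49.3:
t = −τ ln[(T − T_ss)/(T₀ − T_ss)] = −460.65 · ln(0.57143) = 257.79 min.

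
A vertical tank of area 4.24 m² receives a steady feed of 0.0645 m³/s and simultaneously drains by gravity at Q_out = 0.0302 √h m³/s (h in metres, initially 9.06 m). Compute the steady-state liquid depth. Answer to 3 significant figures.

4.56 m

Mass balance (ρ constant): A dh/dt = Q_in − 0.0302 √h. At steady state dh/dt = 0:
Q_in = 0.0302 √h_ss ⇒ √h_ss = 0.0645/0.0302 = 2.1358.
h_ss = 2.1358² = 4.5615 m. (Since h₀ = 9.06 m > h_ss, the level will fall toward this value.)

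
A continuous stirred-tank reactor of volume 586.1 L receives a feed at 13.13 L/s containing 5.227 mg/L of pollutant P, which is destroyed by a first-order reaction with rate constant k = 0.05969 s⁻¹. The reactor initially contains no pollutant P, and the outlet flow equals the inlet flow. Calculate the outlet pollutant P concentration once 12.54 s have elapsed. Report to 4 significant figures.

0.9169 mg/L

Species balance: V dC/dt = Q C_in − Q C − k V C.
dC/dt = (Q/V) C_in − (Q/V + k) C; effective rate a = Q/V + k = 0.0224023 + 0.05969 = 0.0820923 s⁻¹.
C_ss = Q C_in/(Q + kV) = 1.42641 mg/L; C(t) = C_ss + (C₀ − C_ss) e^(−a t).
C(12.54) = 1.42641 + (-1.42641)·e^(−0.0820923·12.54) = 1.42641 + (-1.42641)·0.357208 = 0.916882 mg/L.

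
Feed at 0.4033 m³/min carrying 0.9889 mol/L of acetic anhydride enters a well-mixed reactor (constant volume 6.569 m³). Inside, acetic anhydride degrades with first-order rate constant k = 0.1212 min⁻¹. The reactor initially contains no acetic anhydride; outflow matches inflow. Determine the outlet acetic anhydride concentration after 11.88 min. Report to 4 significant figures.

0.2945 mol/L

Accumulation = in − out − consumed: V dC/dt = Q C_in − Q C − k V C.
dC/dt = (Q/V) C_in − (Q/V + k) C; effective rate a = Q/V + k = 0.0613944 + 0.1212 = 0.182594 min⁻¹.
C_ss = Q C_in/(Q + kV) = 0.332502 mol/L; C(t) = C_ss + (C₀ − C_ss) e^(−a t).
C(11.88) = 0.332502 + (-0.332502)·e^(−0.182594·11.88) = 0.332502 + (-0.332502)·0.114267 = 0.294508 mol/L.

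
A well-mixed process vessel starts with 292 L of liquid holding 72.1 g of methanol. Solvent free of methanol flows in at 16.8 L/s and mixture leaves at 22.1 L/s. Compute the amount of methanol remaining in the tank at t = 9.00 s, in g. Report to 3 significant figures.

Let m(t) be the amount of methanol. Volume: V(t) = V₀ + (Q_in − Q_out) t = 292 − 5.3000 t; V(9.00) = 244.30 L.
Solute balance: dm/dt = 0 − Q_out C = −Q_out m/V(t).
Separate: dm/m = −Q_out dt/V(t) ⇒ ln(m/m₀) = −(Q_out/(Q_in−Q_out)) ln(V/V₀).
m = m₀ (V₀/V)^(Q_out/(Q_in−Q_out)) = 72.1 × (292/244.30)^(-4.1698) = 34.272 g.

34.3 g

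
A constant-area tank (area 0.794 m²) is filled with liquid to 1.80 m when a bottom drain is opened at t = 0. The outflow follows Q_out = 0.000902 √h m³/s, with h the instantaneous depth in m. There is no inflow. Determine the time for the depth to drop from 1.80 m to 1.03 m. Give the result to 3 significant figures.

A dh/dt = −Q_out = −0.000902 √h.
Separate and integrate: 2(√h − √h₀) = −(0.000902/A) t.
t = 2A(√h₀ − √h)/0.000902 = 2·0.794·(√1.80 − √1.03)/0.000902
  = 1.5880 × (1.3416 − 1.0149) / 0.000902 = 575.26 s.

575 s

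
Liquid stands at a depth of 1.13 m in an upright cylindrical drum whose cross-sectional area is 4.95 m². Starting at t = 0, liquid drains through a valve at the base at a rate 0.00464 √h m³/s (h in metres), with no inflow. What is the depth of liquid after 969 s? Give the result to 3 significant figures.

0.371 m

With no inflow, A dh/dt = −0.00464 √h.
This is separable: 2 d(√h)/dt = −0.00464/A, so √h = √h₀ − (0.00464/(2A)) t.
√h = √1.13 − 0.00464·969/(2·4.95) = 1.0630 − 0.45416 = 0.60886.
h = 0.60886² = 0.37071 m.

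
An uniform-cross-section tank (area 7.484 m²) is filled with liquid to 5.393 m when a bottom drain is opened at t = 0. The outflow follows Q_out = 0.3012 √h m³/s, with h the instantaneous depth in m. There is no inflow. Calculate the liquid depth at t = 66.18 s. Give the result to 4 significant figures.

A dh/dt = −Q_out = −0.3012 √h.
∫ h^(−1/2) dh = −(0.3012/A) ∫ dt, giving 2√h = 2√h₀ − (0.3012/A) t.
√h = √5.393 − 0.3012·66.18/(2·7.484) = 2.32228 − 1.33174 = 0.990548.
h = 0.990548² = 0.981185 m.

0.9812 m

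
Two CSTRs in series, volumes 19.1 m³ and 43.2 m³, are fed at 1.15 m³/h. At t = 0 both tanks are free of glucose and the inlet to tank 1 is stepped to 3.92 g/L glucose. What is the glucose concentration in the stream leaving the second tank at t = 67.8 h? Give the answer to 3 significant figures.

2.82 g/L

Species balance on tank i: dCᵢ/dt = (Cᵢ₋₁ − Cᵢ)/τᵢ with τᵢ = Vᵢ/Q.
τ₁ = 19.1/1.15 = 16.609 h; τ₂ = 43.2/1.15 = 37.565 h.
Solving the cascade with C₁(0)=C₂(0)=0 gives C₂(t) = C_in[1 − (τ₁ e^(−t/τ₁) − τ₂ e^(−t/τ₂))/(τ₁ − τ₂)].
At t = 67.8: e^(−t/τ₁) = 0.016870, e^(−t/τ₂) = 0.16450.
C₂ = 3.92·[1 − (16.609·0.016870 − 37.565·0.16450)/(-20.957)] = 3.92·0.71850 = 2.8165 g/L.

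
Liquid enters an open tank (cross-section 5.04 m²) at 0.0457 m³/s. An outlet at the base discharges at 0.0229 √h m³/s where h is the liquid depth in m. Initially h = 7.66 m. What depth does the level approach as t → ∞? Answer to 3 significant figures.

Level balance: A dh/dt = 0.0457 − 0.0229 √h. Setting dh/dt = 0:
Q_in = 0.0229 √h_ss ⇒ √h_ss = 0.0457/0.0229 = 1.9956.
h_ss = 1.9956² = 3.9826 m. (Since h₀ = 7.66 m > h_ss, the level will fall toward this value.)

3.98 m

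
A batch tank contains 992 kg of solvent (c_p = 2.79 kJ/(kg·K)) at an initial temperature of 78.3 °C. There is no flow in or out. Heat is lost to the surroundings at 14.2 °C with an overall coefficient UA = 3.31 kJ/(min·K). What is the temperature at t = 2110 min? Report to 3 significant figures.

Lumped-capacitance energy balance: M c_p dT/dt = UA(T_amb − T).
dT/dt = (T_ss − T)/τ with T_ss = T_amb = 14.200 °C, τ = M c_p/UA = 992·2.79/3.31 = 836.16 min.
Integrating: T(t) = T_ss + (T₀ − T_ss) e^(−t/τ).
T(2110) = 14.200 + (64.100)·0.080183 = 19.340 °C.

19.3 °C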